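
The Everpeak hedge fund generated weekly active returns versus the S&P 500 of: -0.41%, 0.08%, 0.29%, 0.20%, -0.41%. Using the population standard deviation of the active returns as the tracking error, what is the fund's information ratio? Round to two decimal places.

r̄ = (-0.41 + 0.08 + 0.29 + 0.2 − 0.41) / 5 = -0.250 / 5 = -0.0500%
Σ(r − r̄)² = (-0.41 − (-0.0500))² + (0.08 − (-0.0500))² + (0.29 − (-0.0500))² + … = 0.4542
σ = √[0.4542 / 5] = 0.3014%
IR = r̄ / tracking error = -0.0500 / 0.3014 = -0.1659

-0.17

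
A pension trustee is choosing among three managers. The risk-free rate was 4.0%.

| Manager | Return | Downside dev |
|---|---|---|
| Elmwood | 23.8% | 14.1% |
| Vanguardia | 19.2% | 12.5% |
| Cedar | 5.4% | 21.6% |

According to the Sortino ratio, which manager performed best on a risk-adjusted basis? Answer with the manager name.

Elmwood

Elmwood: Sortino ratio = (23.8% − 4.0%) / 14.1% = 1.404
Vanguardia: Sortino ratio = (19.2% − 4.0%) / 12.5% = 1.216
Cedar: Sortino ratio = (5.4% − 4.0%) / 21.6% = 0.065
Highest: Elmwood (1.404).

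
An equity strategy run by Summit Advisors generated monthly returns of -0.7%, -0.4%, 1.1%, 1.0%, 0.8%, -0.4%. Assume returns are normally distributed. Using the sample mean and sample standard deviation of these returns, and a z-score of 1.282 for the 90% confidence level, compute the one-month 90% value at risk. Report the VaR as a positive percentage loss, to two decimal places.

r̄ = (-0.7 − 0.4 + 1.1 + 1 + 0.8 − 0.4) / 6 = 0.2333%
Sample std dev = √[3.3333 / 5] = 0.8165%
VaR = −(r̄ − z·σ) = −(0.2333 − 1.282 × 0.8165) = −(-0.8135) = 0.8135%

0.81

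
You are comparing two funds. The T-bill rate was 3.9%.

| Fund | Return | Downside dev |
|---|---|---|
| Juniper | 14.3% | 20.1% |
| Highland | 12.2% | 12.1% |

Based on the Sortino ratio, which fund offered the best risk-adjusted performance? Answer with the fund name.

Juniper: Sortino ratio = (14.3% − 3.9%) / 20.1% = 0.517
Highland: Sortino ratio = (12.2% − 3.9%) / 12.1% = 0.686
Highest: Highland (0.686).

Highland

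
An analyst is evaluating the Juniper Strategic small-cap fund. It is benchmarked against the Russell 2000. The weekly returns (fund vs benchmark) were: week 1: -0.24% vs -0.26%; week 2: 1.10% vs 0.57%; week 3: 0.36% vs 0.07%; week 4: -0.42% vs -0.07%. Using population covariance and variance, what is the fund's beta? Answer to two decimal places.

1.80

r̄p = 0.2000%,  r̄m = 0.0775%
Cov = Σ(rp − r̄p)(rm − r̄m) / 4 = 0.1705
Var(rm) = Σ(rm − r̄m)² / 4 = 0.0946
β = Cov / Var = 0.1705 / 0.0946 = 1.8023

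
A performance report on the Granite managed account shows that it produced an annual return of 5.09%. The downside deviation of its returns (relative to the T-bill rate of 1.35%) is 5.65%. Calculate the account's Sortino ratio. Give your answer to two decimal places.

0.66

Sortino = (Rp − Rf) / σd = (5.09% − 1.35%) / 5.65% = 3.74% / 5.65% = 0.6619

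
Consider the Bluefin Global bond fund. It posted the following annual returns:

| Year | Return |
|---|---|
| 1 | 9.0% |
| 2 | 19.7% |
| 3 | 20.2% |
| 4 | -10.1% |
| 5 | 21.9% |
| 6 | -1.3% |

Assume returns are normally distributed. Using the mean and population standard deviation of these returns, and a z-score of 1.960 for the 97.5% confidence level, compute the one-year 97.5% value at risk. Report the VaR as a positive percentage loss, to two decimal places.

r̄ = (9 + 19.7 + 20.2 − 10.1 + 21.9 − 1.3) / 6 = 59.40 / 6 = 9.9000%
Σ(r − r̄)² = (9 − 9.9000)² + (19.7 − 9.9000)² + … = 872.3800
population σ = √(872.3800 / 6) = √145.3967 = 12.0581%
VaR = −(r̄ − z·σ) = −(9.9000 − 1.960 × 12.0581) = −(-13.7339) = 13.7339%

13.73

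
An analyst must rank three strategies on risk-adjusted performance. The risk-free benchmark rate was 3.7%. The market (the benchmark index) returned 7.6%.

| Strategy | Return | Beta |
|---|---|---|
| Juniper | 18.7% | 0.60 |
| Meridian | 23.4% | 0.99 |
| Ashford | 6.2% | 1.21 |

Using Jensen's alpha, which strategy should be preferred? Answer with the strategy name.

Meridian

Juniper: α = 18.7% − [3.7% + 0.60 × (7.6% − 3.7%)] = 12.660
Meridian: α = 23.4% − [3.7% + 0.99 × (7.6% − 3.7%)] = 15.839
Ashford: α = 6.2% − [3.7% + 1.21 × (7.6% − 3.7%)] = -2.219
Highest: Meridian (15.839).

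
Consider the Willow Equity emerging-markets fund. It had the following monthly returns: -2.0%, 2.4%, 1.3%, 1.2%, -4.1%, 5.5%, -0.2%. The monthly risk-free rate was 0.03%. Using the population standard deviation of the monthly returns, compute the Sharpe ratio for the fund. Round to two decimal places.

0.19

r̄ = (-2 + 2.4 + 1.3 + 1.2 − 4.1 + 5.5 − 0.2) / 7 = 0.5857%
Σ(r − r̄)² = (-2 − 0.5857)² + (2.4 − 0.5857)² + … = 57.5886
σ = √[57.5886 / 7] = 2.8683%
Sharpe = (r̄ − rf) / σ = (0.5857 − 0.03) / 2.8683 = 0.5557 / 2.8683 = 0.1937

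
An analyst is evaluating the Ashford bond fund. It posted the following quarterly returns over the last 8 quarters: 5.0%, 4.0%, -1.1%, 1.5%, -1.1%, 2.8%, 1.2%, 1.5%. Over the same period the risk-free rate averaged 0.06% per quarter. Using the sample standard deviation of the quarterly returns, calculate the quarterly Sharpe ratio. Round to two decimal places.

r̄ = (5 + 4 − 1.1 + 1.5 − 1.1 + 2.8 + 1.2 + 1.5) / 8 = 1.7250%
Sample std dev = √[33.3950 / 7] = 2.1842%
Sharpe = (r̄ − rf) / σ = (1.7250 − 0.06) / 2.1842 = 1.6650 / 2.1842 = 0.7623

0.76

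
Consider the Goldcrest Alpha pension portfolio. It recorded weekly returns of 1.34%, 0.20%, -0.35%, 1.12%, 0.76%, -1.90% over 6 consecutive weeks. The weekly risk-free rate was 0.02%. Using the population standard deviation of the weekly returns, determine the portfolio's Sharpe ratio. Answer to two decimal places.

0.16

r̄ = (1.34 + 0.2 − 0.35 + 1.12 + 0.76 − 1.9) / 6 = 0.1950%
Population std dev = √[7.1720 / 6] = 1.0933%
Sharpe = (r̄ − rf) / σ = (0.1950 − 0.02) / 1.0933 = 0.1750 / 1.0933 = 0.1601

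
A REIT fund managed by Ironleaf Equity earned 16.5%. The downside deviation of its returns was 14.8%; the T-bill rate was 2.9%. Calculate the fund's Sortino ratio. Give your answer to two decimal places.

0.92

Sortino = (Rp − Rf) / σd = (16.5% − 2.9%) / 14.8% = 13.60% / 14.8% = 0.9189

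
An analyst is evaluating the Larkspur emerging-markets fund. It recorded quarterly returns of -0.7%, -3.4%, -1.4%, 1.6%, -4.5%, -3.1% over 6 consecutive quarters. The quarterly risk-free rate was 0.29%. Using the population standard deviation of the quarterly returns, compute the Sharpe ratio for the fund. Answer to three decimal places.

-1.095

Mean return r̄ = -11.50 / 6 = -1.9167%
Population σ = √[Σ(r − r̄)² / 6] = √[24.3883 / 6] = √4.0647 = 2.0161%
Sharpe = (r̄ − rf) / σ = (-1.9167 − 0.29) / 2.0161 = -2.2067 / 2.0161 = -1.0945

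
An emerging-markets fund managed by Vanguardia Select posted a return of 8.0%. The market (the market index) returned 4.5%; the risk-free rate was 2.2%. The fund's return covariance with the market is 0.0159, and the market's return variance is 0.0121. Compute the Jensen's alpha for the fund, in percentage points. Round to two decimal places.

2.78

β = Cov / Var = 0.0159 / 0.0121 = 1.3140
E[R] = Rf + β(Rm − Rf) = 2.2% + 1.3140 × (4.5% − 2.2%) = 5.2222%
α = Rp − E[R] = 8.0% − 5.2222% = 2.7778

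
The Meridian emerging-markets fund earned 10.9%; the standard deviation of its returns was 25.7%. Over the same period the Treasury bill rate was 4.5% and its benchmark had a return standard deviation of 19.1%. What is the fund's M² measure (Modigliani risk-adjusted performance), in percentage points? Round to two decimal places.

9.26

Sharpe = (Rp − Rf) / σp = (10.9% − 4.5%) / 25.7% = 0.2490
M² = Rf + Sharpe × σm = 4.5% + 0.2490 × 19.1% = 9.2559%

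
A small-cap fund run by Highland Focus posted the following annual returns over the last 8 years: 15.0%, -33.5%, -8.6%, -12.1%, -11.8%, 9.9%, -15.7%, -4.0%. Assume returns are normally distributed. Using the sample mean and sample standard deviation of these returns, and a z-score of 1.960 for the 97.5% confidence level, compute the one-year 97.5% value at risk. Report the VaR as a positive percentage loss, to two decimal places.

μ = (15 − 33.5 − 8.6 − 12.1 − 11.8 + 9.9 − 15.7 − 4) / 8 = -7.6000%
Σ(r − μ)² = (15 − (-7.6000))² + (-33.5 − (-7.6000))² + (-8.6 − (-7.6000))² + … = 1605.2800
sample σ = √(1605.2800 / 7) = √229.3257 = 15.1435%
VaR = −(μ − z·σ) = −(-7.6000 − 1.960 × 15.1435) = −(-37.2813) = 37.2813%

37.28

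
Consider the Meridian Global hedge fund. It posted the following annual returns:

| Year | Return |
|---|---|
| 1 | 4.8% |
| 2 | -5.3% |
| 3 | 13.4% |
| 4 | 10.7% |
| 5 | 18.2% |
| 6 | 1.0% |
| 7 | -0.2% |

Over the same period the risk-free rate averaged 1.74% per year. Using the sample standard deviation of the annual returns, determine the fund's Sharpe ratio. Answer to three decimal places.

0.521

r̄ = (4.8 − 5.3 + 13.4 + 10.7 + 18.2 + 1 − 0.2) / 7 = 42.60 / 7 = 6.0857%
Sample σ = √[Σ(r − r̄)² / 6] = √[418.2086 / 6] = √69.7014 = 8.3487%
Sharpe = (r̄ − rf) / σ = (6.0857 − 1.74) / 8.3487 = 4.3457 / 8.3487 = 0.5205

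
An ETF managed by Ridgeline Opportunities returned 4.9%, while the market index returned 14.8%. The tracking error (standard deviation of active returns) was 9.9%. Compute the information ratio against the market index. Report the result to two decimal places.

-1.00

IR = (Rp − Rb) / TE = (4.9% − 14.8%) / 9.9% = -9.90% / 9.9% = -1.0000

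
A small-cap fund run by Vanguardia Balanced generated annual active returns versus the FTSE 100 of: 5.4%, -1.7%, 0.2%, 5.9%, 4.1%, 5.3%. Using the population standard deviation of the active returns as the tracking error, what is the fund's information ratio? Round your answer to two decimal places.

1.10

r̄ = (5.4 − 1.7 + 0.2 + 5.9 + 4.1 + 5.3) / 6 = 19.20 / 6 = 3.2000%
Population std dev = √[50.3600 / 6] = 2.8971%
IR = r̄ / tracking error = 3.2000 / 2.8971 = 1.1046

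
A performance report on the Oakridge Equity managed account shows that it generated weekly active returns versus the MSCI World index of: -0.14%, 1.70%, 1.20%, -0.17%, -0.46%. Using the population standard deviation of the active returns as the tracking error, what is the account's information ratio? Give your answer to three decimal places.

0.496

Mean return r̄ = 2.130 / 5 = 0.4260%
Population std dev = √[3.6827 / 5] = 0.8582%
IR = r̄ / tracking error = 0.4260 / 0.8582 = 0.4964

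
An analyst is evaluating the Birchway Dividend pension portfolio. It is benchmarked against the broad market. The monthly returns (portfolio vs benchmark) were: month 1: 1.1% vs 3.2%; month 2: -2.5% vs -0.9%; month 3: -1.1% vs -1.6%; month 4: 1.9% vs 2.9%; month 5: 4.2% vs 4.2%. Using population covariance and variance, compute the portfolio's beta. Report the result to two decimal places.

r̄p = 0.7200%,  r̄m = 1.5600%
Cov = Σ(rp − r̄p)(rm − r̄m) / 5 = 5.0128
Var(rm) = Σ(rm − r̄m)² / 5 = 5.4984
β = Cov / Var = 5.0128 / 5.4984 = 0.9117

0.91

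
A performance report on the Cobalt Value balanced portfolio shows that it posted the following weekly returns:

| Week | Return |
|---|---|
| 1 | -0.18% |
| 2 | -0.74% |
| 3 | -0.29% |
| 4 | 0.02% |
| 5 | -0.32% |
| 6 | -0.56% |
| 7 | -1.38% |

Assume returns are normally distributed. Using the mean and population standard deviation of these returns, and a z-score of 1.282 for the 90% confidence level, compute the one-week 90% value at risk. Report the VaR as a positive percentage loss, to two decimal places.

r̄ = (-0.18 − 0.74 − 0.29 + 0.02 − 0.32 − 0.56 − 1.38) / 7 = -0.4929%
Σ(r − r̄)² = 1.2845; population σ = √(1.2845/7) = 0.4284%
VaR = −(r̄ − z·σ) = −(-0.4929 − 1.282 × 0.4284) = −(-1.0421) = 1.0421%

1.04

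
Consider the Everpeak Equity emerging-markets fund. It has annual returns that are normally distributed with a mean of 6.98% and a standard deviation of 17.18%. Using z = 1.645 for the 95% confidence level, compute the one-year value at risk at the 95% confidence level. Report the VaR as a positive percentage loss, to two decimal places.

VaR (as % loss) = −(μ − z·σ) = −(6.98% − 1.645 × 17.18%) = −(-21.2811%) = 21.2811%

21.28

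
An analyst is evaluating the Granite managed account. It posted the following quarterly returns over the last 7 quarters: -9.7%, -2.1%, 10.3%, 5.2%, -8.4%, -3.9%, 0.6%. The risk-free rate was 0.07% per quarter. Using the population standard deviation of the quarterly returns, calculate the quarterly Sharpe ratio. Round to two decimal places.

-0.18

r̄ = (-9.7 − 2.1 + 10.3 + 5.2 − 8.4 − 3.9 + 0.6) / 7 = -1.1429%
Σ(r − r̄)² = (-9.7 − (-1.1429))² + (-2.1 − (-1.1429))² + (10.3 − (-1.1429))² + … = 308.6171
σ = √[308.6171 / 7] = 6.6399%
Sharpe = (r̄ − rf) / σ = (-1.1429 − 0.07) / 6.6399 = -1.2129 / 6.6399 = -0.1827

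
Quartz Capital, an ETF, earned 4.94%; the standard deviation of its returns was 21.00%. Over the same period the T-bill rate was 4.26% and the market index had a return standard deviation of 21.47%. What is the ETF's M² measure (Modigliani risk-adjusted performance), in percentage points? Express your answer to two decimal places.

Sharpe = (Rp − Rf) / σp = (4.94% − 4.26%) / 21.00% = 0.0324
M² = Rf + Sharpe × σm = 4.26% + 0.0324 × 21.47% = 4.9556%

4.96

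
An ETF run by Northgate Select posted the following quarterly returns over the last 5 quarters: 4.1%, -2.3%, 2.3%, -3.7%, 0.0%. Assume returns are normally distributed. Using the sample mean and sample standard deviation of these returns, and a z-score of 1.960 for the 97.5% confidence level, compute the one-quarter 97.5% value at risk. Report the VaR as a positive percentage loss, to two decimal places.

6.20

Mean return r̄ = 0.40 / 5 = 0.0800%
Σ(r − r̄)² = (4.1 − 0.0800)² + (-2.3 − 0.0800)² + … = 41.0480
sample σ = √(41.0480 / 4) = √10.2620 = 3.2034%
VaR = −(r̄ − z·σ) = −(0.0800 − 1.960 × 3.2034) = −(-6.1987) = 6.1987%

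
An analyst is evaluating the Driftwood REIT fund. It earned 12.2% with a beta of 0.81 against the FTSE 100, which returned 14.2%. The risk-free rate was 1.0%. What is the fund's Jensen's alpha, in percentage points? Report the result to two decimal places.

CAPM expected return = Rf + β(Rm − Rf) = 1.0% + 0.81 × (14.2% − 1.0%) = 1 + 0.81 × 13.20 = 11.6920%
Jensen's α = Rp − E[R] = 12.2% − 11.6920% = 0.5080

0.51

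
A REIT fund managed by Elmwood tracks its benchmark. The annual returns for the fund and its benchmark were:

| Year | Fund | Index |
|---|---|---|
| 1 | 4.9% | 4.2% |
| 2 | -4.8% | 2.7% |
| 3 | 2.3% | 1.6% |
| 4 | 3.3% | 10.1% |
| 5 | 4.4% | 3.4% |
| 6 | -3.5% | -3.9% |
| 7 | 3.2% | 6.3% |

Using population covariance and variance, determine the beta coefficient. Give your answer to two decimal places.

0.53

r̄p = 1.4000%,  r̄m = 3.4857%
Cov = Σ(rp − r̄p)(rm − r̄m) / 7 = 8.4629
Var(rm) = Σ(rm − r̄m)² / 7 = 15.8441
β = Cov / Var = 8.4629 / 15.8441 = 0.5341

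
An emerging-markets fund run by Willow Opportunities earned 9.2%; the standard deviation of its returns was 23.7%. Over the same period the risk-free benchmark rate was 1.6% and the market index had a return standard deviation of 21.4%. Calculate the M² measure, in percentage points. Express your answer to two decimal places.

Sharpe = (Rp − Rf) / σp = (9.2% − 1.6%) / 23.7% = 0.3207
M² = Rf + Sharpe × σm = 1.6% + 0.3207 × 21.4% = 8.4630%

8.46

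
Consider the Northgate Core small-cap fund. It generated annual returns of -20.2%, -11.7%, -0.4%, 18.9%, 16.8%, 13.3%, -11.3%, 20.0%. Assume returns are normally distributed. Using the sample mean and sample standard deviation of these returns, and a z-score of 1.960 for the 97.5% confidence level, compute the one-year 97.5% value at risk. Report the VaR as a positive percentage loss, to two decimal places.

μ = (-20.2 − 11.7 − 0.4 + 18.9 + 16.8 + 13.3 − 11.3 + 20) / 8 = 3.1750%
Σ(r − μ)² = (-20.2 − 3.1750)² + (-11.7 − 3.1750)² + … = 1808.4750
σ = √[1808.4750 / 7] = 16.0734%
VaR = −(μ − z·σ) = −(3.1750 − 1.960 × 16.0734) = −(-28.3289) = 28.3289%

28.33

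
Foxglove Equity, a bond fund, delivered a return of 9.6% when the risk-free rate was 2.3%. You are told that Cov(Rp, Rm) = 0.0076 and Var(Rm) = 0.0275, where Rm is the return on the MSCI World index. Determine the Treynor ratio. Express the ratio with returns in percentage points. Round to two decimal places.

26.41

β = Cov / Var = 0.0076 / 0.0275 = 0.2764
Treynor = (Rp − Rf) / β = (9.6% − 2.3%) / 0.2764 = 7.30 / 0.2764 = 26.4110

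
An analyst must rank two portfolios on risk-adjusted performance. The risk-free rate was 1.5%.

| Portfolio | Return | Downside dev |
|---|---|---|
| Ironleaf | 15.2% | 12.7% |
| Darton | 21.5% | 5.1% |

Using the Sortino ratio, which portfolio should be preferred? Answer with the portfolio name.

Darton

Ironleaf: Sortino ratio = (15.2% − 1.5%) / 12.7% = 1.079
Darton: Sortino ratio = (21.5% − 1.5%) / 5.1% = 3.922
Highest: Darton (3.922).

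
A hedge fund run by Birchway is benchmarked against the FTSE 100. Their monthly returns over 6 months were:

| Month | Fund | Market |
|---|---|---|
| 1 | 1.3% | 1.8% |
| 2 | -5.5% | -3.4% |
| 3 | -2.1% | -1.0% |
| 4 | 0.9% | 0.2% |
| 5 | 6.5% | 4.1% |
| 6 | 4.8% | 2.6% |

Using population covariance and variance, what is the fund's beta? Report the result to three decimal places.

r̄p = 0.9833%,  r̄m = 0.7167%
Cov = Σ(rp − r̄p)(rm − r̄m) / 6 = 9.7036
Var(rm) = Σ(rm − r̄m)² / 6 = 6.0547
β = Cov / Var = 9.7036 / 6.0547 = 1.6027

1.603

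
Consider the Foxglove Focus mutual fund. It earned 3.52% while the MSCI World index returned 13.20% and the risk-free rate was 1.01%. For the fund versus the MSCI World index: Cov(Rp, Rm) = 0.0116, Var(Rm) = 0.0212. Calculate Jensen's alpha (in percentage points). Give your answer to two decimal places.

β = Cov / Var = 0.0116 / 0.0212 = 0.5472
E[R] = Rf + β(Rm − Rf) = 1.01% + 0.5472 × (13.20% − 1.01%) = 7.6804%
α = Rp − E[R] = 3.52% − 7.6804% = -4.1604

-4.16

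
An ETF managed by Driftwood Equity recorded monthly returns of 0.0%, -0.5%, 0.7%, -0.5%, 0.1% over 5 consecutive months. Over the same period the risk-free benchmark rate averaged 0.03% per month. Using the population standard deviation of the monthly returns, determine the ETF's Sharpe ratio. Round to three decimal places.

r̄ = (0 − 0.5 + 0.7 − 0.5 + 0.1) / 5 = -0.20 / 5 = -0.0400%
Population σ = √[Σ(r − r̄)² / 5] = √[0.9920 / 5] = √0.1984 = 0.4454%
Sharpe = (r̄ − rf) / σ = (-0.0400 − 0.03) / 0.4454 = -0.0700 / 0.4454 = -0.1572

-0.157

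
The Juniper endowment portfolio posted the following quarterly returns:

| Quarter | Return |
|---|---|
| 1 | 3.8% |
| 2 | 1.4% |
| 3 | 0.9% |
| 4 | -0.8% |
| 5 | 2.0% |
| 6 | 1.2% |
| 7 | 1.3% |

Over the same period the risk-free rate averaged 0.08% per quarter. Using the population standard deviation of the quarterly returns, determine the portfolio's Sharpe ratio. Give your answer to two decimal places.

μ = (3.8 + 1.4 + 0.9 − 0.8 + 2 + 1.2 + 1.3) / 7 = 9.80 / 7 = 1.4000%
Σ(r − μ)² = (3.8 − 1.4000)² + (1.4 − 1.4000)² + … = 11.2600
σ = √[11.2600 / 7] = 1.2683%
Sharpe = (μ − rf) / σ = (1.4000 − 0.08) / 1.2683 = 1.3200 / 1.2683 = 1.0408

1.04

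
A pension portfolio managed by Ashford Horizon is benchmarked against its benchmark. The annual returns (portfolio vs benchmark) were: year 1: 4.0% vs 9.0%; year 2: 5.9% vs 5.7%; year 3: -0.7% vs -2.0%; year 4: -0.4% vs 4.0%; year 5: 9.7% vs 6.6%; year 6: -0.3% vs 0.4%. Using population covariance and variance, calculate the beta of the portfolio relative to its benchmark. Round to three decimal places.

r̄p = 3.0333%,  r̄m = 3.9500%
Cov = Σ(rp − r̄p)(rm − r̄m) / 6 = 10.2400
Var(rm) = Σ(rm − r̄m)² / 6 = 13.9325
β = Cov / Var = 10.2400 / 13.9325 = 0.7350

0.735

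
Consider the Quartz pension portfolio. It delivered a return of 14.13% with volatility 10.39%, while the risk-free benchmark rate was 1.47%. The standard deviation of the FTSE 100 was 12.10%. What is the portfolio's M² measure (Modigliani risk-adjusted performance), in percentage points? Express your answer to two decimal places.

Sharpe = (Rp − Rf) / σp = (14.13% − 1.47%) / 10.39% = 1.2185
M² = Rf + Sharpe × σm = 1.47% + 1.2185 × 12.10% = 16.2139%

16.21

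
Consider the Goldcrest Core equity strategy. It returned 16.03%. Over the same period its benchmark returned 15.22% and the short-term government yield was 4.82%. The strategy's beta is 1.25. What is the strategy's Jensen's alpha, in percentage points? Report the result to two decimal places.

CAPM expected return = Rf + β(Rm − Rf) = 4.82% + 1.25 × (15.22% − 4.82%) = 4.82 + 1.25 × 10.40 = 17.8200%
Jensen's α = Rp − E[R] = 16.03% − 17.8200% = -1.7900

-1.79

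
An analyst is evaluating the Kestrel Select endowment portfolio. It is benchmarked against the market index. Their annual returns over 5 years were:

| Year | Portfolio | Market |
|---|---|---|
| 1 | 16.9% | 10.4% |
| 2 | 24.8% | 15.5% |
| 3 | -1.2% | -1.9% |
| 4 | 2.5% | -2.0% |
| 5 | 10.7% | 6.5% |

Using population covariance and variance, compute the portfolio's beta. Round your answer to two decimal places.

r̄p = 10.7400%,  r̄m = 5.7000%
Cov = Σ(rp − r̄p)(rm − r̄m) / 5 = 64.1800
Var(rm) = Σ(rm − r̄m)² / 5 = 47.1640
β = Cov / Var = 64.1800 / 47.1640 = 1.3608

1.36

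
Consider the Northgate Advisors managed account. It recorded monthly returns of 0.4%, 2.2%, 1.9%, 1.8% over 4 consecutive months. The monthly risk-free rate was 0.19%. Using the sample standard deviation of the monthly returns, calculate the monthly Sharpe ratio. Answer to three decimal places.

1.728

r̄ = (0.4 + 2.2 + 1.9 + 1.8) / 4 = 1.5750%
Sample std dev = √[1.9275 / 3] = 0.8016%
Sharpe = (r̄ − rf) / σ = (1.5750 − 0.19) / 0.8016 = 1.3850 / 0.8016 = 1.7278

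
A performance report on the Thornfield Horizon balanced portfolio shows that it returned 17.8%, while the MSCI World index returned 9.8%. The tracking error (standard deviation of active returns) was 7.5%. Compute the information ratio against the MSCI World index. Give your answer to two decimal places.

1.07

IR = (Rp − Rb) / TE = (17.8% − 9.8%) / 7.5% = 8.00% / 7.5% = 1.0667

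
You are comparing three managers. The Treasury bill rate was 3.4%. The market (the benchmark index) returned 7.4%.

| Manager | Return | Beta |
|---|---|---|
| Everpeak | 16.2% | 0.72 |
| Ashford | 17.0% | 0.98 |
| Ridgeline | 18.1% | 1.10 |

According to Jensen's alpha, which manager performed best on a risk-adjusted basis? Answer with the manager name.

Everpeak: α = 16.2% − [3.4% + 0.72 × (7.4% − 3.4%)] = 9.920
Ashford: α = 17.0% − [3.4% + 0.98 × (7.4% − 3.4%)] = 9.680
Ridgeline: α = 18.1% − [3.4% + 1.10 × (7.4% − 3.4%)] = 10.300
Highest: Ridgeline (10.300).

Ridgeline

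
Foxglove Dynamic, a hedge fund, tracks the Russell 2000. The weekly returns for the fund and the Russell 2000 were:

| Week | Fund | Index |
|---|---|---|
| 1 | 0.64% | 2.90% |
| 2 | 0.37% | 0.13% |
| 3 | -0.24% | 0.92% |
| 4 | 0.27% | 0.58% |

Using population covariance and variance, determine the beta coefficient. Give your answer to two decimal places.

0.15

r̄p = 0.2600%,  r̄m = 1.1325%
Cov = Σ(rp − r̄p)(rm − r̄m) / 4 = 0.1655
Var(rm) = Σ(rm − r̄m)² / 4 = 1.1199
β = Cov / Var = 0.1655 / 1.1199 = 0.1478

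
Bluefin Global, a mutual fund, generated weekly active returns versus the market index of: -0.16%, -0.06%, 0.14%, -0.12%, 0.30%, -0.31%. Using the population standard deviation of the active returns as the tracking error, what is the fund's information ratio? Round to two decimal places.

-0.17

Mean return r̄ = -0.210 / 6 = -0.0350%
Population std dev = √[0.2420 / 6] = 0.2008%
IR = r̄ / tracking error = -0.0350 / 0.2008 = -0.1743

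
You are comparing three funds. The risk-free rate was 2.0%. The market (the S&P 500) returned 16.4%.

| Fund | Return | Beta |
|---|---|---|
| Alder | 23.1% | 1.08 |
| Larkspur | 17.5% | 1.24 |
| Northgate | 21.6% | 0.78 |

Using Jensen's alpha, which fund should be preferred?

Alder: α = 23.1% − [2.0% + 1.08 × (16.4% − 2.0%)] = 5.548
Larkspur: α = 17.5% − [2.0% + 1.24 × (16.4% − 2.0%)] = -2.356
Northgate: α = 21.6% − [2.0% + 0.78 × (16.4% − 2.0%)] = 8.368
Highest: Northgate (8.368).

Northgate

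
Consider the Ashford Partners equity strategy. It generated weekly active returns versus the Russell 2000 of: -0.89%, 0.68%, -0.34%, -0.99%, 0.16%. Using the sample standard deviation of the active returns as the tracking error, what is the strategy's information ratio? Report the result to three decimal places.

-0.391

r̄ = (-0.89 + 0.68 − 0.34 − 0.99 + 0.16) / 5 = -0.2760%
Σ(r − r̄)² = (-0.89 − (-0.2760))² + (0.68 − (-0.2760))² + (-0.34 − (-0.2760))² + … = 1.9949
σ = √[1.9949 / 4] = 0.7062%
IR = r̄ / tracking error = -0.2760 / 0.7062 = -0.3908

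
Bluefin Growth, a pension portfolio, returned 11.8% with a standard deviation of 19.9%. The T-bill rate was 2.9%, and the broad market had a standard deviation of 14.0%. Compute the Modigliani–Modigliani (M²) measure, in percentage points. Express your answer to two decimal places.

Sharpe = (Rp − Rf) / σp = (11.8% − 2.9%) / 19.9% = 0.4472
M² = Rf + Sharpe × σm = 2.9% + 0.4472 × 14.0% = 9.1608%

9.16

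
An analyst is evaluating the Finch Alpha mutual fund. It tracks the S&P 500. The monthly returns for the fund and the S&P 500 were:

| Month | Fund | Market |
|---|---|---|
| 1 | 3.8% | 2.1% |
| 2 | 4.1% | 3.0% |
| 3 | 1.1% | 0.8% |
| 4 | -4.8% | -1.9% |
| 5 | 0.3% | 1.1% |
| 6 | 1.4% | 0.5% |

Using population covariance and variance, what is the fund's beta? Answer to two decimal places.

r̄p = 0.9833%,  r̄m = 0.9333%
Cov = Σ(rp − r̄p)(rm − r̄m) / 6 = 4.3006
Var(rm) = Σ(rm − r̄m)² / 6 = 2.3156
β = Cov / Var = 4.3006 / 2.3156 = 1.8572

1.86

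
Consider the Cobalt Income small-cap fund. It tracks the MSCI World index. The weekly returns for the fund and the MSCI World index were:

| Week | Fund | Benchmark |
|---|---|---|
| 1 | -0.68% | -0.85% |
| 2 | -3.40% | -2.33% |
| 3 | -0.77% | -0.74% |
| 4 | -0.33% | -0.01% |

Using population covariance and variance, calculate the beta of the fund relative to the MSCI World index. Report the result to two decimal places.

1.40

r̄p = -1.2950%,  r̄m = -0.9825%
Cov = Σ(rp − r̄p)(rm − r̄m) / 4 = 0.9959
Var(rm) = Σ(rm − r̄m)² / 4 = 0.7095
β = Cov / Var = 0.9959 / 0.7095 = 1.4037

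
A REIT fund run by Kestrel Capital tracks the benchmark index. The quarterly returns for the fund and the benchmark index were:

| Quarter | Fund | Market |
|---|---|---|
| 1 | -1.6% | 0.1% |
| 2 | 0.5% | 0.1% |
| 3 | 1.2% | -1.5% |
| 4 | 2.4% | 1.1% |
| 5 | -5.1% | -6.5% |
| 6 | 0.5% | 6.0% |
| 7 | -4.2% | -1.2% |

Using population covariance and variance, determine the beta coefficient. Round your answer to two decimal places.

0.49

r̄p = -0.9000%,  r̄m = -0.2714%
Cov = Σ(rp − r̄p)(rm − r̄m) / 7 = 5.7443
Var(rm) = Σ(rm − r̄m)² / 7 = 11.8078
β = Cov / Var = 5.7443 / 11.8078 = 0.4865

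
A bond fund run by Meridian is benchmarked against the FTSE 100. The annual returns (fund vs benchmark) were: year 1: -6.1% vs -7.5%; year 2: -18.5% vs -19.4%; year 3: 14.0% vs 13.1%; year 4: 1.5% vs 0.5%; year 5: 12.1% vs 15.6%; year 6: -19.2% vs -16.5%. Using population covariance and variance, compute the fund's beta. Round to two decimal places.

r̄p = -2.7000%,  r̄m = -2.3667%
Cov = Σ(rp − r̄p)(rm − r̄m) / 6 = 176.0033
Var(rm) = Σ(rm − r̄m)² / 6 = 181.0789
β = Cov / Var = 176.0033 / 181.0789 = 0.9720

0.97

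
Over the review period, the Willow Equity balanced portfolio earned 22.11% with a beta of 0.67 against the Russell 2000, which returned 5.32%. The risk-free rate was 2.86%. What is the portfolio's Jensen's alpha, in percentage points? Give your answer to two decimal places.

17.60

CAPM expected return = Rf + β(Rm − Rf) = 2.86% + 0.67 × (5.32% − 2.86%) = 2.86 + 0.67 × 2.46 = 4.5082%
Jensen's α = Rp − E[R] = 22.11% − 4.5082% = 17.6018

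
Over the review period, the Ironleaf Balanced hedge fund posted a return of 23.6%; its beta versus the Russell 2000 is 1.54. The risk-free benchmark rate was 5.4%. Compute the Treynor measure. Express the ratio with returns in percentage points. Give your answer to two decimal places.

11.82

Treynor = (Rp − Rf) / β = (23.6% − 5.4%) / 1.54 = 18.20 / 1.54 = 11.8182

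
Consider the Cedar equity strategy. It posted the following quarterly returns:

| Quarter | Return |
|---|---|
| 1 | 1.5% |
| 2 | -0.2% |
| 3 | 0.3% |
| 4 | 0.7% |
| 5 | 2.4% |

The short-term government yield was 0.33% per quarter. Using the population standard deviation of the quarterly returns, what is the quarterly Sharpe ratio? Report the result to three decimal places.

0.665

r̄ = (1.5 − 0.2 + 0.3 + 0.7 + 2.4) / 5 = 4.70 / 5 = 0.9400%
Population σ = √[Σ(r − r̄)² / 5] = √[4.2120 / 5] = √0.8424 = 0.9178%
Sharpe = (r̄ − rf) / σ = (0.9400 − 0.33) / 0.9178 = 0.6100 / 0.9178 = 0.6646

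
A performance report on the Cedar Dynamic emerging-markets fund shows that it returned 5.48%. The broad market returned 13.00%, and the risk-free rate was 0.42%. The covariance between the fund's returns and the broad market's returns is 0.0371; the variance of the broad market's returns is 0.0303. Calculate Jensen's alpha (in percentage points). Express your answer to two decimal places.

β = Cov / Var = 0.0371 / 0.0303 = 1.2244
E[R] = Rf + β(Rm − Rf) = 0.42% + 1.2244 × (13.00% − 0.42%) = 15.8230%
α = Rp − E[R] = 5.48% − 15.8230% = -10.3430

-10.34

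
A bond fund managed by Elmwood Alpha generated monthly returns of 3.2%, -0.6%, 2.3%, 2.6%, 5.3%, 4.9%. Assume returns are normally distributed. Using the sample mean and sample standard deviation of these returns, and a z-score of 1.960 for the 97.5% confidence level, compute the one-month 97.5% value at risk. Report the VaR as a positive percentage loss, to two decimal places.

μ = (3.2 − 0.6 + 2.3 + 2.6 + 5.3 + 4.9) / 6 = 2.9500%
Sample std dev = √[22.5350 / 5] = 2.1230%
VaR = −(μ − z·σ) = −(2.9500 − 1.960 × 2.1230) = −(-1.2111) = 1.2111%

1.21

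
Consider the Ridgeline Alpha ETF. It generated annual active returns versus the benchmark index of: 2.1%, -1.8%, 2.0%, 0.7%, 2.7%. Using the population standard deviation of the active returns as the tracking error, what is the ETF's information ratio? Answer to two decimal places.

Mean return r̄ = 5.70 / 5 = 1.1400%
Σ(r − r̄)² = (2.1 − 1.1400)² + (-1.8 − 1.1400)² + … = 12.9320
σ = √[12.9320 / 5] = 1.6082%
IR = r̄ / tracking error = 1.1400 / 1.6082 = 0.7089

0.71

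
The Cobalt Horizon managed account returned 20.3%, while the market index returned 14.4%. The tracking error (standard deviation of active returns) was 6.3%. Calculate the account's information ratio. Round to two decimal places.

0.94

IR = (Rp − Rb) / TE = (20.3% − 14.4%) / 6.3% = 5.90% / 6.3% = 0.9365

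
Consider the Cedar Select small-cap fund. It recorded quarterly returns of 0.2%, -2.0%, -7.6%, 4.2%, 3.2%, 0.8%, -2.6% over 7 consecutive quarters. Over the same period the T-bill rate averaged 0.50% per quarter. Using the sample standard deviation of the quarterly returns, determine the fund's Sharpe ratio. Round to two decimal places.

-0.26

Mean return μ = -3.80 / 7 = -0.5429%
Σ(r − μ)² = 95.0171; sample σ = √(95.0171/6) = 3.9795%
Sharpe = (μ − rf) / σ = (-0.5429 − 0.5) / 3.9795 = -1.0429 / 3.9795 = -0.2621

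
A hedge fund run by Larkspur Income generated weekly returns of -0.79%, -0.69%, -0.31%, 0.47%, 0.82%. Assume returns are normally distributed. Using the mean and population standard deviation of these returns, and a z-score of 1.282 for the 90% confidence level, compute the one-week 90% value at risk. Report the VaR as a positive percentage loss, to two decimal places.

μ = (-0.79 − 0.69 − 0.31 + 0.47 + 0.82) / 5 = -0.500 / 5 = -0.1000%
Σ(r − μ)² = (-0.79 − (-0.1000))² + (-0.69 − (-0.1000))² + … = 2.0396
σ = √[2.0396 / 5] = 0.6387%
VaR = −(μ − z·σ) = −(-0.1000 − 1.282 × 0.6387) = −(-0.9188) = 0.9188%

0.92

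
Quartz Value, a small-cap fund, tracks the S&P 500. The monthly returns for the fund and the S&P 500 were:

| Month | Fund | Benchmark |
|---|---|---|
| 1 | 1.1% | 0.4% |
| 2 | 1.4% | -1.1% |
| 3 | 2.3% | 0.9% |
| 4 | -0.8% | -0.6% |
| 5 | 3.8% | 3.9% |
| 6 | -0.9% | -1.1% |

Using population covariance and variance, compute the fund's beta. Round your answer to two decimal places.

0.81

r̄p = 1.1500%,  r̄m = 0.4000%
Cov = Σ(rp − r̄p)(rm − r̄m) / 6 = 2.4167
Var(rm) = Σ(rm − r̄m)² / 6 = 3.0000
β = Cov / Var = 2.4167 / 3.0000 = 0.8056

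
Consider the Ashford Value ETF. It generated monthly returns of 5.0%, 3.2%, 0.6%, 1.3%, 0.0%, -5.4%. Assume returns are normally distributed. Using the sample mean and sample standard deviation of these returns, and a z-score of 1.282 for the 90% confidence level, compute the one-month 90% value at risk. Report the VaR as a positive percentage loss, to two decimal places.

3.76

r̄ = (5 + 3.2 + 0.6 + 1.3 + 0 − 5.4) / 6 = 0.7833%
Σ(r − r̄)² = (5 − 0.7833)² + (3.2 − 0.7833)² + (0.6 − 0.7833)² + … = 62.7683
sample σ = √(62.7683 / 5) = √12.5537 = 3.5431%
VaR = −(r̄ − z·σ) = −(0.7833 − 1.282 × 3.5431) = −(-3.7590) = 3.7590%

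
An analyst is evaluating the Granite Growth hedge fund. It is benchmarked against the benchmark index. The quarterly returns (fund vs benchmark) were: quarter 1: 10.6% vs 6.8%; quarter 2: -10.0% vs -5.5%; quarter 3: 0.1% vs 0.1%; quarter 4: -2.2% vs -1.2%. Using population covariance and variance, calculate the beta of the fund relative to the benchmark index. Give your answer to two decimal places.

r̄p = -0.3750%,  r̄m = 0.0500%
Cov = Σ(rp − r̄p)(rm − r̄m) / 4 = 32.4513
Var(rm) = Σ(rm − r̄m)² / 4 = 19.4825
β = Cov / Var = 32.4513 / 19.4825 = 1.6657

1.67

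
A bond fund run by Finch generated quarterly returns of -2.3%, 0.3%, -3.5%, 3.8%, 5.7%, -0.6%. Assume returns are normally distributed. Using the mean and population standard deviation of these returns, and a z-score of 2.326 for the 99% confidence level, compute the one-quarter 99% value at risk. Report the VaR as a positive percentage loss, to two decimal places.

6.97

μ = (-2.3 + 0.3 − 3.5 + 3.8 + 5.7 − 0.6) / 6 = 0.5667%
Σ(r − μ)² = (-2.3 − 0.5667)² + (0.3 − 0.5667)² + (-3.5 − 0.5667)² + … = 62.9933
σ = √[62.9933 / 6] = 3.2402%
VaR = −(μ − z·σ) = −(0.5667 − 2.326 × 3.2402) = −(-6.9700) = 6.9700%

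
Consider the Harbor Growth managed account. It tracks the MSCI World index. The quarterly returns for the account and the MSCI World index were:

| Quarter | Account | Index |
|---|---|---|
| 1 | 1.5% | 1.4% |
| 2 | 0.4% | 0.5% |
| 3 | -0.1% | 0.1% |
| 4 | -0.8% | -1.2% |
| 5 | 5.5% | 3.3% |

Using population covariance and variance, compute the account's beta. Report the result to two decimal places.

1.44

r̄p = 1.3000%,  r̄m = 0.8200%
Cov = Σ(rp − r̄p)(rm − r̄m) / 5 = 3.2140
Var(rm) = Σ(rm − r̄m)² / 5 = 2.2376
β = Cov / Var = 3.2140 / 2.2376 = 1.4364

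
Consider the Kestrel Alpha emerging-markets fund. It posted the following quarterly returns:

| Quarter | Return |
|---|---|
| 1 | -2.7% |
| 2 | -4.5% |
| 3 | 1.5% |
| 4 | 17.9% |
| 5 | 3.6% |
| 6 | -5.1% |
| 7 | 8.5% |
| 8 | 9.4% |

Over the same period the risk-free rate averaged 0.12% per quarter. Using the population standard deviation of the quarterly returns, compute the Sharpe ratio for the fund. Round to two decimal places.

0.46

Mean return μ = 28.60 / 8 = 3.5750%
Population std dev = √[447.5350 / 8] = 7.4794%
Sharpe = (μ − rf) / σ = (3.5750 − 0.12) / 7.4794 = 3.4550 / 7.4794 = 0.4619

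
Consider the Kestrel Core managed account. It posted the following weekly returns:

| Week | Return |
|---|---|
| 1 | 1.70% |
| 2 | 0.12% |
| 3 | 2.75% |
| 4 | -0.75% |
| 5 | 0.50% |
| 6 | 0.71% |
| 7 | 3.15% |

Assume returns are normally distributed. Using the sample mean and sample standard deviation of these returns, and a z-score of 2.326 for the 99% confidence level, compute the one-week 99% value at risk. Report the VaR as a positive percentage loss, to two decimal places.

2.14

Mean return r̄ = 8.180 / 7 = 1.1686%
Sample std dev = √[12.1471 / 6] = 1.4229%
VaR = −(r̄ − z·σ) = −(1.1686 − 2.326 × 1.4229) = −(-2.1411) = 2.1411%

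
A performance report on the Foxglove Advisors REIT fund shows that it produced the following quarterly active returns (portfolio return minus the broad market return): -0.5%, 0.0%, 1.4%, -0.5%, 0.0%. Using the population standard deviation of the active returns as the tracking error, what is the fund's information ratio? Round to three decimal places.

0.115

r̄ = (-0.5 + 0 + 1.4 − 0.5 + 0) / 5 = 0.0800%
Σ(r − r̄)² = 2.4280; population σ = √(2.4280/5) = 0.6969%
IR = r̄ / tracking error = 0.0800 / 0.6969 = 0.1148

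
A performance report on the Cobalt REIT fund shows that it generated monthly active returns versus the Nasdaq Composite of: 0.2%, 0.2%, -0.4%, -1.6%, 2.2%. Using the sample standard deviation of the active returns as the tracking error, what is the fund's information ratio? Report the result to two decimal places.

0.09

Mean return r̄ = 0.60 / 5 = 0.1200%
Sample std dev = √[7.5680 / 4] = 1.3755%
IR = r̄ / tracking error = 0.1200 / 1.3755 = 0.0872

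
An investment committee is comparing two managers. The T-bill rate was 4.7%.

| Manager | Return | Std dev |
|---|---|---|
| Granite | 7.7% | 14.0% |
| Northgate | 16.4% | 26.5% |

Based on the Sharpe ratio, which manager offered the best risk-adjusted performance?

Northgate

Granite: Sharpe ratio = (7.7% − 4.7%) / 14.0% = 0.214
Northgate: Sharpe ratio = (16.4% − 4.7%) / 26.5% = 0.442
Highest: Northgate (0.442).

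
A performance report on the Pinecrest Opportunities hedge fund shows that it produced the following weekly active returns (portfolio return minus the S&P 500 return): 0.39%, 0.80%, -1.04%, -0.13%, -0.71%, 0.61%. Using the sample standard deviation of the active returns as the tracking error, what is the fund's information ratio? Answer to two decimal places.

-0.02

r̄ = (0.39 + 0.8 − 1.04 − 0.13 − 0.71 + 0.61) / 6 = -0.080 / 6 = -0.0133%
Σ(r − r̄)² = (0.39 − (-0.0133))² + (0.8 − (-0.0133))² + … = 2.7657
sample σ = √(2.7657 / 5) = √0.5531 = 0.7437%
IR = r̄ / tracking error = -0.0133 / 0.7437 = -0.0179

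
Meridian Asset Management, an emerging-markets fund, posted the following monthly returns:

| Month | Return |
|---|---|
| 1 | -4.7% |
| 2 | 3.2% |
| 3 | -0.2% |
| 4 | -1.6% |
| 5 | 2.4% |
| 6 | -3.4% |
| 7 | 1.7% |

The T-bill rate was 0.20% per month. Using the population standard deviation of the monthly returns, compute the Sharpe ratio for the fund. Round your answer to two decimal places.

-0.21

r̄ = (-4.7 + 3.2 − 0.2 − 1.6 + 2.4 − 3.4 + 1.7) / 7 = -0.3714%
Σ(r − r̄)² = 54.1743; population σ = √(54.1743/7) = 2.7819%
Sharpe = (r̄ − rf) / σ = (-0.3714 − 0.2) / 2.7819 = -0.5714 / 2.7819 = -0.2054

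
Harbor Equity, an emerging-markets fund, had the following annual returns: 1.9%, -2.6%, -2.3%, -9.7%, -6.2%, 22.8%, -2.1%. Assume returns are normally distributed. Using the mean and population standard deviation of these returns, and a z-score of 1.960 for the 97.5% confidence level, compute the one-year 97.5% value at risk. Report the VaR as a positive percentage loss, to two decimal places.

Mean return r̄ = 1.80 / 7 = 0.2571%
Population std dev = √[671.9771 / 7] = 9.7978%
VaR = −(r̄ − z·σ) = −(0.2571 − 1.960 × 9.7978) = −(-18.9466) = 18.9466%

18.95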